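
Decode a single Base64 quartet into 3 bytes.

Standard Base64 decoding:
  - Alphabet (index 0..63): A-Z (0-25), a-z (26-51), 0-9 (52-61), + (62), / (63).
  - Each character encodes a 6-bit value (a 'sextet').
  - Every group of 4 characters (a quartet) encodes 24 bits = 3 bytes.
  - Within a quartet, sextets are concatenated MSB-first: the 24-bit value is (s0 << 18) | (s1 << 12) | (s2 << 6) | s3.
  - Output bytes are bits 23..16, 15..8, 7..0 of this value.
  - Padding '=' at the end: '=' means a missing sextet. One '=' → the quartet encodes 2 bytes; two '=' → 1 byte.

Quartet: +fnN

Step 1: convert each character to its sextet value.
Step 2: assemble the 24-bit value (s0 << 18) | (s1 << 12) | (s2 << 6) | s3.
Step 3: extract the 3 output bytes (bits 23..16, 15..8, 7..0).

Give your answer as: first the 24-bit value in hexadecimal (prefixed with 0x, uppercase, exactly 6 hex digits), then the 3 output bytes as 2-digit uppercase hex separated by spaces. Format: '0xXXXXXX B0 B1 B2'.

Answer: 0xF9F9CD F9 F9 CD

Derivation:
Sextets: +=62, f=31, n=39, N=13
24-bit: (62<<18) | (31<<12) | (39<<6) | 13
      = 0xF80000 | 0x01F000 | 0x0009C0 | 0x00000D
      = 0xF9F9CD
Bytes: (v>>16)&0xFF=F9, (v>>8)&0xFF=F9, v&0xFF=CD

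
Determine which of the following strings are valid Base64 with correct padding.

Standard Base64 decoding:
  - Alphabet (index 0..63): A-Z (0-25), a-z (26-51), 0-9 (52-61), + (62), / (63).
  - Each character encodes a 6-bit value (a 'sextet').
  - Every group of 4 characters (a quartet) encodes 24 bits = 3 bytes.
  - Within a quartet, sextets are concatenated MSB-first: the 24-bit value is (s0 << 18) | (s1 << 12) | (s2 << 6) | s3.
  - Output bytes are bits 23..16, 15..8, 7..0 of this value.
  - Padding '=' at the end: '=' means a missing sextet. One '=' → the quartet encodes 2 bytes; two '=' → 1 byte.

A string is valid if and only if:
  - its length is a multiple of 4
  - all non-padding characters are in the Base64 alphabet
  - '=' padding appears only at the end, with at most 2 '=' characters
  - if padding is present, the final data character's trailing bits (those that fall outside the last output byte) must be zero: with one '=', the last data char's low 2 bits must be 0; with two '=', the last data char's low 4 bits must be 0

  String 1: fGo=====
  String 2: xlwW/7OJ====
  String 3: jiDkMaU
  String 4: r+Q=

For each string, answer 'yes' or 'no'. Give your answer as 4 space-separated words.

String 1: 'fGo=====' → invalid (5 pad chars (max 2))
String 2: 'xlwW/7OJ====' → invalid (4 pad chars (max 2))
String 3: 'jiDkMaU' → invalid (len=7 not mult of 4)
String 4: 'r+Q=' → valid

Answer: no no no yes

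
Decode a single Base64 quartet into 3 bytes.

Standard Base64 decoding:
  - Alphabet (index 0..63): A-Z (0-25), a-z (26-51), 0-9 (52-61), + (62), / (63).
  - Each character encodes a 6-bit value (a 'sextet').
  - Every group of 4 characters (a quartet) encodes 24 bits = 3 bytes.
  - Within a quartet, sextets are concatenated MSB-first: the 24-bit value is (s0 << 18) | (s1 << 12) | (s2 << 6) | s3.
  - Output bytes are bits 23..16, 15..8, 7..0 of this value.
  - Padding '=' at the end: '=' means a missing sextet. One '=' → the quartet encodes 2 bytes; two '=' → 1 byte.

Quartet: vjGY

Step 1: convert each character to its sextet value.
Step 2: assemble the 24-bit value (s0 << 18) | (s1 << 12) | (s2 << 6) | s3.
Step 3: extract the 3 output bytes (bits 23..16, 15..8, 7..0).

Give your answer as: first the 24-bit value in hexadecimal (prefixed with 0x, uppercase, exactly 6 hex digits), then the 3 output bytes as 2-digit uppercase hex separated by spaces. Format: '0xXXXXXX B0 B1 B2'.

Answer: 0xBE3198 BE 31 98

Derivation:
Sextets: v=47, j=35, G=6, Y=24
24-bit: (47<<18) | (35<<12) | (6<<6) | 24
      = 0xBC0000 | 0x023000 | 0x000180 | 0x000018
      = 0xBE3198
Bytes: (v>>16)&0xFF=BE, (v>>8)&0xFF=31, v&0xFF=98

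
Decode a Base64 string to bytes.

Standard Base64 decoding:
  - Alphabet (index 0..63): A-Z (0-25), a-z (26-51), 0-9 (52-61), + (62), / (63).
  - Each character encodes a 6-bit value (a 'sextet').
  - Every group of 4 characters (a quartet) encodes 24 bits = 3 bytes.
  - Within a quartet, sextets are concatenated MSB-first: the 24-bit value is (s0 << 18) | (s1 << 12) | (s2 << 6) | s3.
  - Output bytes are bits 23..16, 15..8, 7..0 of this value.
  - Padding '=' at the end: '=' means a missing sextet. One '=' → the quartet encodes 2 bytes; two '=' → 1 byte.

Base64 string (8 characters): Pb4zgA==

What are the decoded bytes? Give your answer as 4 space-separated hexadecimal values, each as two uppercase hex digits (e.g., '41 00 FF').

Answer: 3D BE 33 80

Derivation:
After char 0 ('P'=15): chars_in_quartet=1 acc=0xF bytes_emitted=0
After char 1 ('b'=27): chars_in_quartet=2 acc=0x3DB bytes_emitted=0
After char 2 ('4'=56): chars_in_quartet=3 acc=0xF6F8 bytes_emitted=0
After char 3 ('z'=51): chars_in_quartet=4 acc=0x3DBE33 -> emit 3D BE 33, reset; bytes_emitted=3
After char 4 ('g'=32): chars_in_quartet=1 acc=0x20 bytes_emitted=3
After char 5 ('A'=0): chars_in_quartet=2 acc=0x800 bytes_emitted=3
Padding '==': partial quartet acc=0x800 -> emit 80; bytes_emitted=4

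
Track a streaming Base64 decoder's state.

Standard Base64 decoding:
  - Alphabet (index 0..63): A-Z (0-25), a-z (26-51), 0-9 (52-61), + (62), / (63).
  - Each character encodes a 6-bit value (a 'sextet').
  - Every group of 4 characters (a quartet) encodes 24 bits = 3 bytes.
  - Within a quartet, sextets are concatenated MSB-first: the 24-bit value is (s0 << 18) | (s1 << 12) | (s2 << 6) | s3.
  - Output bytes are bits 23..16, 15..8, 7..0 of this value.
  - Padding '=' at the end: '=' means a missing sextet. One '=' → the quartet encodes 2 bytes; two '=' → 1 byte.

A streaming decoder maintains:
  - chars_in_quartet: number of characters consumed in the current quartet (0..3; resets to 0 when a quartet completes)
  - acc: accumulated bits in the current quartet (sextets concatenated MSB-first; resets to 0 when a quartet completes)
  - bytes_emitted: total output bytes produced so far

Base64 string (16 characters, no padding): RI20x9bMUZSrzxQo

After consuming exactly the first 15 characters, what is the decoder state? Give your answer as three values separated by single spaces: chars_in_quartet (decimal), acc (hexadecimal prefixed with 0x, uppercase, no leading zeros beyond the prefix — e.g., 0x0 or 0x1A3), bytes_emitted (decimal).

After char 0 ('R'=17): chars_in_quartet=1 acc=0x11 bytes_emitted=0
After char 1 ('I'=8): chars_in_quartet=2 acc=0x448 bytes_emitted=0
After char 2 ('2'=54): chars_in_quartet=3 acc=0x11236 bytes_emitted=0
After char 3 ('0'=52): chars_in_quartet=4 acc=0x448DB4 -> emit 44 8D B4, reset; bytes_emitted=3
After char 4 ('x'=49): chars_in_quartet=1 acc=0x31 bytes_emitted=3
After char 5 ('9'=61): chars_in_quartet=2 acc=0xC7D bytes_emitted=3
After char 6 ('b'=27): chars_in_quartet=3 acc=0x31F5B bytes_emitted=3
After char 7 ('M'=12): chars_in_quartet=4 acc=0xC7D6CC -> emit C7 D6 CC, reset; bytes_emitted=6
After char 8 ('U'=20): chars_in_quartet=1 acc=0x14 bytes_emitted=6
After char 9 ('Z'=25): chars_in_quartet=2 acc=0x519 bytes_emitted=6
After char 10 ('S'=18): chars_in_quartet=3 acc=0x14652 bytes_emitted=6
After char 11 ('r'=43): chars_in_quartet=4 acc=0x5194AB -> emit 51 94 AB, reset; bytes_emitted=9
After char 12 ('z'=51): chars_in_quartet=1 acc=0x33 bytes_emitted=9
After char 13 ('x'=49): chars_in_quartet=2 acc=0xCF1 bytes_emitted=9
After char 14 ('Q'=16): chars_in_quartet=3 acc=0x33C50 bytes_emitted=9

Answer: 3 0x33C50 9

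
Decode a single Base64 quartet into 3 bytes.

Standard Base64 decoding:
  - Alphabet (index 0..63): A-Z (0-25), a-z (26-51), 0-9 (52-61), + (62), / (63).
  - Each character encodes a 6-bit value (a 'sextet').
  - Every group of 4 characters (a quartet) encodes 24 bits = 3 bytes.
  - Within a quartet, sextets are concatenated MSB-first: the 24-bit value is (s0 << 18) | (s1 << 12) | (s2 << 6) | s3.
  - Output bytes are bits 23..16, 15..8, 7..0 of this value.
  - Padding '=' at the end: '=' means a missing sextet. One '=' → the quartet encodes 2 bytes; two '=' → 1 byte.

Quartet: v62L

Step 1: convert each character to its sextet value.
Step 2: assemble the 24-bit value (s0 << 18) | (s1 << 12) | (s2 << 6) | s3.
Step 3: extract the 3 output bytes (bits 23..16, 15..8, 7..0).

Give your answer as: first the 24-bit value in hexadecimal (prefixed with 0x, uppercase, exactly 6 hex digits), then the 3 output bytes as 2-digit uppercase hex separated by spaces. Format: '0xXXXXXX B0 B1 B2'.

Answer: 0xBFAD8B BF AD 8B

Derivation:
Sextets: v=47, 6=58, 2=54, L=11
24-bit: (47<<18) | (58<<12) | (54<<6) | 11
      = 0xBC0000 | 0x03A000 | 0x000D80 | 0x00000B
      = 0xBFAD8B
Bytes: (v>>16)&0xFF=BF, (v>>8)&0xFF=AD, v&0xFF=8B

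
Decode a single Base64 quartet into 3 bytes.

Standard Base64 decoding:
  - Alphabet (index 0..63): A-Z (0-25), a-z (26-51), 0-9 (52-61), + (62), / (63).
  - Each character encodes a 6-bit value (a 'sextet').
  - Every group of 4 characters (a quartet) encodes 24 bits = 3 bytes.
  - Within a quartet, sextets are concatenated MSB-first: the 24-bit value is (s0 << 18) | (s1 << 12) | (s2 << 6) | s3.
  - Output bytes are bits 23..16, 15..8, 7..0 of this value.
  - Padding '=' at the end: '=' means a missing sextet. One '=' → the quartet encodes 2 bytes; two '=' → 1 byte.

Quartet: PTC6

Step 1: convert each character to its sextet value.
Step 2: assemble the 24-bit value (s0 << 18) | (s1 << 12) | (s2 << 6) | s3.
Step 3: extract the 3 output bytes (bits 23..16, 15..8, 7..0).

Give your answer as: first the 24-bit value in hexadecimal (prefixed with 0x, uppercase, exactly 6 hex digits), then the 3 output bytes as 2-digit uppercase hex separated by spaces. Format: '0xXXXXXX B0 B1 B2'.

Sextets: P=15, T=19, C=2, 6=58
24-bit: (15<<18) | (19<<12) | (2<<6) | 58
      = 0x3C0000 | 0x013000 | 0x000080 | 0x00003A
      = 0x3D30BA
Bytes: (v>>16)&0xFF=3D, (v>>8)&0xFF=30, v&0xFF=BA

Answer: 0x3D30BA 3D 30 BA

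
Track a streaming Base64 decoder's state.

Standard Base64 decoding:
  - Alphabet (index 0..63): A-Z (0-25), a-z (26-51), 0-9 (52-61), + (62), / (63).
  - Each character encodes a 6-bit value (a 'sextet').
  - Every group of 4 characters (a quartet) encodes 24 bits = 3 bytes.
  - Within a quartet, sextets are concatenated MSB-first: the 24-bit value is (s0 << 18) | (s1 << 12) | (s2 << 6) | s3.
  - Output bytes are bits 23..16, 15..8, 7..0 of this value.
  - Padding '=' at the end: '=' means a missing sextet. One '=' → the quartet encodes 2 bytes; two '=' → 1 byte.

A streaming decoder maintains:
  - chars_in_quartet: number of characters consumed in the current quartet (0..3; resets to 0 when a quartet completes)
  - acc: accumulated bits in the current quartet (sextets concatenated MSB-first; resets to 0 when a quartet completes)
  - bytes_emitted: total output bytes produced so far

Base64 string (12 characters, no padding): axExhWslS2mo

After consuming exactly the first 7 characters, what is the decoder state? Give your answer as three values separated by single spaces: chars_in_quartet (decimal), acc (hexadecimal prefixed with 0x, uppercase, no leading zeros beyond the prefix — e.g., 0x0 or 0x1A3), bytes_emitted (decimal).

After char 0 ('a'=26): chars_in_quartet=1 acc=0x1A bytes_emitted=0
After char 1 ('x'=49): chars_in_quartet=2 acc=0x6B1 bytes_emitted=0
After char 2 ('E'=4): chars_in_quartet=3 acc=0x1AC44 bytes_emitted=0
After char 3 ('x'=49): chars_in_quartet=4 acc=0x6B1131 -> emit 6B 11 31, reset; bytes_emitted=3
After char 4 ('h'=33): chars_in_quartet=1 acc=0x21 bytes_emitted=3
After char 5 ('W'=22): chars_in_quartet=2 acc=0x856 bytes_emitted=3
After char 6 ('s'=44): chars_in_quartet=3 acc=0x215AC bytes_emitted=3

Answer: 3 0x215AC 3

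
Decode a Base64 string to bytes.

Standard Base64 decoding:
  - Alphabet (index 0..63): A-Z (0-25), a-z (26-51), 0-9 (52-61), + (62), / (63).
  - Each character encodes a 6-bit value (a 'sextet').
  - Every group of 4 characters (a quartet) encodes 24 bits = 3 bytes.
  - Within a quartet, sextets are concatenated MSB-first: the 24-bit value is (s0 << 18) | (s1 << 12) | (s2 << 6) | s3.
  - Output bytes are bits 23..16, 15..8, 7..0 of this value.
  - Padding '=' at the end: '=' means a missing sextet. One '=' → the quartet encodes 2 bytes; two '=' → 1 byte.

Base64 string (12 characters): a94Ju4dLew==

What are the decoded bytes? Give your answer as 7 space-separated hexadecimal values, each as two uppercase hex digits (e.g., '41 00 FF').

Answer: 6B DE 09 BB 87 4B 7B

Derivation:
After char 0 ('a'=26): chars_in_quartet=1 acc=0x1A bytes_emitted=0
After char 1 ('9'=61): chars_in_quartet=2 acc=0x6BD bytes_emitted=0
After char 2 ('4'=56): chars_in_quartet=3 acc=0x1AF78 bytes_emitted=0
After char 3 ('J'=9): chars_in_quartet=4 acc=0x6BDE09 -> emit 6B DE 09, reset; bytes_emitted=3
After char 4 ('u'=46): chars_in_quartet=1 acc=0x2E bytes_emitted=3
After char 5 ('4'=56): chars_in_quartet=2 acc=0xBB8 bytes_emitted=3
After char 6 ('d'=29): chars_in_quartet=3 acc=0x2EE1D bytes_emitted=3
After char 7 ('L'=11): chars_in_quartet=4 acc=0xBB874B -> emit BB 87 4B, reset; bytes_emitted=6
After char 8 ('e'=30): chars_in_quartet=1 acc=0x1E bytes_emitted=6
After char 9 ('w'=48): chars_in_quartet=2 acc=0x7B0 bytes_emitted=6
Padding '==': partial quartet acc=0x7B0 -> emit 7B; bytes_emitted=7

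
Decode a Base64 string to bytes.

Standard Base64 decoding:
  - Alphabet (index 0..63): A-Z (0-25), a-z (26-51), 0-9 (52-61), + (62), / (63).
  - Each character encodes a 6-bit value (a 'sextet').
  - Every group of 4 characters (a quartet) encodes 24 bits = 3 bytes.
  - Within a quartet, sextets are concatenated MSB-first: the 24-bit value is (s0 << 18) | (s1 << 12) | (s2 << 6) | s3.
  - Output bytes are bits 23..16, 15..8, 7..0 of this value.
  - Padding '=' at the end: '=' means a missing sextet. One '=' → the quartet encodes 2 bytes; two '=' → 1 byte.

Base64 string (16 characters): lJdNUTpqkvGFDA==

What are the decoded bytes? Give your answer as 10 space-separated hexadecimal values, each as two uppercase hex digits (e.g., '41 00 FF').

After char 0 ('l'=37): chars_in_quartet=1 acc=0x25 bytes_emitted=0
After char 1 ('J'=9): chars_in_quartet=2 acc=0x949 bytes_emitted=0
After char 2 ('d'=29): chars_in_quartet=3 acc=0x2525D bytes_emitted=0
After char 3 ('N'=13): chars_in_quartet=4 acc=0x94974D -> emit 94 97 4D, reset; bytes_emitted=3
After char 4 ('U'=20): chars_in_quartet=1 acc=0x14 bytes_emitted=3
After char 5 ('T'=19): chars_in_quartet=2 acc=0x513 bytes_emitted=3
After char 6 ('p'=41): chars_in_quartet=3 acc=0x144E9 bytes_emitted=3
After char 7 ('q'=42): chars_in_quartet=4 acc=0x513A6A -> emit 51 3A 6A, reset; bytes_emitted=6
After char 8 ('k'=36): chars_in_quartet=1 acc=0x24 bytes_emitted=6
After char 9 ('v'=47): chars_in_quartet=2 acc=0x92F bytes_emitted=6
After char 10 ('G'=6): chars_in_quartet=3 acc=0x24BC6 bytes_emitted=6
After char 11 ('F'=5): chars_in_quartet=4 acc=0x92F185 -> emit 92 F1 85, reset; bytes_emitted=9
After char 12 ('D'=3): chars_in_quartet=1 acc=0x3 bytes_emitted=9
After char 13 ('A'=0): chars_in_quartet=2 acc=0xC0 bytes_emitted=9
Padding '==': partial quartet acc=0xC0 -> emit 0C; bytes_emitted=10

Answer: 94 97 4D 51 3A 6A 92 F1 85 0C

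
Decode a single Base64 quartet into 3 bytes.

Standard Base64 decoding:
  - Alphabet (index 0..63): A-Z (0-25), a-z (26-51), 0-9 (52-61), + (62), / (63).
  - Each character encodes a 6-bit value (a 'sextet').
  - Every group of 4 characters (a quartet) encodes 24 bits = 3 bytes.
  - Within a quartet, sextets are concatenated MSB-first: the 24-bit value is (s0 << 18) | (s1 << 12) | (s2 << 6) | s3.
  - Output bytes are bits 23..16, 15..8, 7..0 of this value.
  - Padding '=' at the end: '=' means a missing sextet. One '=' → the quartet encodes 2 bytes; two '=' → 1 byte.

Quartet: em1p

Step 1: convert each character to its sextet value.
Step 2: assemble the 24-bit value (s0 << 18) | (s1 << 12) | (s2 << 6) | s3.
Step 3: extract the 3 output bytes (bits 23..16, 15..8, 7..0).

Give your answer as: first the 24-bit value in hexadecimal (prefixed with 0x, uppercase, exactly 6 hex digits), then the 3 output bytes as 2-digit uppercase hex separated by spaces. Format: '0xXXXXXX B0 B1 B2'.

Sextets: e=30, m=38, 1=53, p=41
24-bit: (30<<18) | (38<<12) | (53<<6) | 41
      = 0x780000 | 0x026000 | 0x000D40 | 0x000029
      = 0x7A6D69
Bytes: (v>>16)&0xFF=7A, (v>>8)&0xFF=6D, v&0xFF=69

Answer: 0x7A6D69 7A 6D 69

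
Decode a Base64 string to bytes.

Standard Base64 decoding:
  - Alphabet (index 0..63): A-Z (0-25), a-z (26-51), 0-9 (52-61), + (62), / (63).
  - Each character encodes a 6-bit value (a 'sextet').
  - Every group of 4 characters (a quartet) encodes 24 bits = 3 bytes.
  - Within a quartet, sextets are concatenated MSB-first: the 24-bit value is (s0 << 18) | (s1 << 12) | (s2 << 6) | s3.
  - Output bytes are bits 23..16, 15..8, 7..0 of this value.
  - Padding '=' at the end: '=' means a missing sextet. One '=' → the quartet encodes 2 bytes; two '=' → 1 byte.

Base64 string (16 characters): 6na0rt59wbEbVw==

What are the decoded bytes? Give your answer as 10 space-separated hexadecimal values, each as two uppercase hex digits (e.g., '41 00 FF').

Answer: EA 76 B4 AE DE 7D C1 B1 1B 57

Derivation:
After char 0 ('6'=58): chars_in_quartet=1 acc=0x3A bytes_emitted=0
After char 1 ('n'=39): chars_in_quartet=2 acc=0xEA7 bytes_emitted=0
After char 2 ('a'=26): chars_in_quartet=3 acc=0x3A9DA bytes_emitted=0
After char 3 ('0'=52): chars_in_quartet=4 acc=0xEA76B4 -> emit EA 76 B4, reset; bytes_emitted=3
After char 4 ('r'=43): chars_in_quartet=1 acc=0x2B bytes_emitted=3
After char 5 ('t'=45): chars_in_quartet=2 acc=0xAED bytes_emitted=3
After char 6 ('5'=57): chars_in_quartet=3 acc=0x2BB79 bytes_emitted=3
After char 7 ('9'=61): chars_in_quartet=4 acc=0xAEDE7D -> emit AE DE 7D, reset; bytes_emitted=6
After char 8 ('w'=48): chars_in_quartet=1 acc=0x30 bytes_emitted=6
After char 9 ('b'=27): chars_in_quartet=2 acc=0xC1B bytes_emitted=6
After char 10 ('E'=4): chars_in_quartet=3 acc=0x306C4 bytes_emitted=6
After char 11 ('b'=27): chars_in_quartet=4 acc=0xC1B11B -> emit C1 B1 1B, reset; bytes_emitted=9
After char 12 ('V'=21): chars_in_quartet=1 acc=0x15 bytes_emitted=9
After char 13 ('w'=48): chars_in_quartet=2 acc=0x570 bytes_emitted=9
Padding '==': partial quartet acc=0x570 -> emit 57; bytes_emitted=10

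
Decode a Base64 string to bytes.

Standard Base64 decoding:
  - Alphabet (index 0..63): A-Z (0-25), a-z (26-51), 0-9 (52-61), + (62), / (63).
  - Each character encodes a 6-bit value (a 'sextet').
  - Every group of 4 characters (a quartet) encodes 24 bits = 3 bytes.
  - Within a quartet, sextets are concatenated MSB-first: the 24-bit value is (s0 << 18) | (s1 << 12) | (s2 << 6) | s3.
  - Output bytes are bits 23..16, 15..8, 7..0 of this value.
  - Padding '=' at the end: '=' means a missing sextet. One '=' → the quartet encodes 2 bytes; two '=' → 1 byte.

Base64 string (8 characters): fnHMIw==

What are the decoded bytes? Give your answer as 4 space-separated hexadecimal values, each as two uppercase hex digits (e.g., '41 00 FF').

Answer: 7E 71 CC 23

Derivation:
After char 0 ('f'=31): chars_in_quartet=1 acc=0x1F bytes_emitted=0
After char 1 ('n'=39): chars_in_quartet=2 acc=0x7E7 bytes_emitted=0
After char 2 ('H'=7): chars_in_quartet=3 acc=0x1F9C7 bytes_emitted=0
After char 3 ('M'=12): chars_in_quartet=4 acc=0x7E71CC -> emit 7E 71 CC, reset; bytes_emitted=3
After char 4 ('I'=8): chars_in_quartet=1 acc=0x8 bytes_emitted=3
After char 5 ('w'=48): chars_in_quartet=2 acc=0x230 bytes_emitted=3
Padding '==': partial quartet acc=0x230 -> emit 23; bytes_emitted=4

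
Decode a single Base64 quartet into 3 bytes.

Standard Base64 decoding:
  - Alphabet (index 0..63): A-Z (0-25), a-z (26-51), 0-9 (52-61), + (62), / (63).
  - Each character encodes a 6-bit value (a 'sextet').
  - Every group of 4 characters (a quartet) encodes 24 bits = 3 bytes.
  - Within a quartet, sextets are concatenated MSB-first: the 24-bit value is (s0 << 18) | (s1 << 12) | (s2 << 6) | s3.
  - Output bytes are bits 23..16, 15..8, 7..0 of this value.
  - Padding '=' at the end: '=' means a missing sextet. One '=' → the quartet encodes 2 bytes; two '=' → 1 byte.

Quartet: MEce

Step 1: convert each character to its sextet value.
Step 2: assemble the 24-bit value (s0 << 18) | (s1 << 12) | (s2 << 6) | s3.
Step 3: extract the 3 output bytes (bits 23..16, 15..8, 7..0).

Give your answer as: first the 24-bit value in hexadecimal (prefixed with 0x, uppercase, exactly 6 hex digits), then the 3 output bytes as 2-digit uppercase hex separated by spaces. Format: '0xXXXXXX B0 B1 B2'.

Sextets: M=12, E=4, c=28, e=30
24-bit: (12<<18) | (4<<12) | (28<<6) | 30
      = 0x300000 | 0x004000 | 0x000700 | 0x00001E
      = 0x30471E
Bytes: (v>>16)&0xFF=30, (v>>8)&0xFF=47, v&0xFF=1E

Answer: 0x30471E 30 47 1E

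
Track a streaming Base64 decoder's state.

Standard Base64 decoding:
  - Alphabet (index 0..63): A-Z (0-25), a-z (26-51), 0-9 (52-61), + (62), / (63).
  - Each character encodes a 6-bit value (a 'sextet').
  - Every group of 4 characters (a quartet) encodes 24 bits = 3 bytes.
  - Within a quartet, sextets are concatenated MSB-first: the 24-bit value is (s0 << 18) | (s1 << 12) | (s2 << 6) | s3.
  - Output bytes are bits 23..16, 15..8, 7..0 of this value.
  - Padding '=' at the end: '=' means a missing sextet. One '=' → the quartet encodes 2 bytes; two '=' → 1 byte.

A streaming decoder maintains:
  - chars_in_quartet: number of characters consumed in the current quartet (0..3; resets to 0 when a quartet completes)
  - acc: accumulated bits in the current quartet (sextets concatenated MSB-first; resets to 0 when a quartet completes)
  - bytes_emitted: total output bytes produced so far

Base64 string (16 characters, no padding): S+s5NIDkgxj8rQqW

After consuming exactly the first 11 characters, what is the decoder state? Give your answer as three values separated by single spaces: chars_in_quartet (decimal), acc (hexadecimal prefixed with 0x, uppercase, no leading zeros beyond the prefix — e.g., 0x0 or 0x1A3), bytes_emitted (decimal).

After char 0 ('S'=18): chars_in_quartet=1 acc=0x12 bytes_emitted=0
After char 1 ('+'=62): chars_in_quartet=2 acc=0x4BE bytes_emitted=0
After char 2 ('s'=44): chars_in_quartet=3 acc=0x12FAC bytes_emitted=0
After char 3 ('5'=57): chars_in_quartet=4 acc=0x4BEB39 -> emit 4B EB 39, reset; bytes_emitted=3
After char 4 ('N'=13): chars_in_quartet=1 acc=0xD bytes_emitted=3
After char 5 ('I'=8): chars_in_quartet=2 acc=0x348 bytes_emitted=3
After char 6 ('D'=3): chars_in_quartet=3 acc=0xD203 bytes_emitted=3
After char 7 ('k'=36): chars_in_quartet=4 acc=0x3480E4 -> emit 34 80 E4, reset; bytes_emitted=6
After char 8 ('g'=32): chars_in_quartet=1 acc=0x20 bytes_emitted=6
After char 9 ('x'=49): chars_in_quartet=2 acc=0x831 bytes_emitted=6
After char 10 ('j'=35): chars_in_quartet=3 acc=0x20C63 bytes_emitted=6

Answer: 3 0x20C63 6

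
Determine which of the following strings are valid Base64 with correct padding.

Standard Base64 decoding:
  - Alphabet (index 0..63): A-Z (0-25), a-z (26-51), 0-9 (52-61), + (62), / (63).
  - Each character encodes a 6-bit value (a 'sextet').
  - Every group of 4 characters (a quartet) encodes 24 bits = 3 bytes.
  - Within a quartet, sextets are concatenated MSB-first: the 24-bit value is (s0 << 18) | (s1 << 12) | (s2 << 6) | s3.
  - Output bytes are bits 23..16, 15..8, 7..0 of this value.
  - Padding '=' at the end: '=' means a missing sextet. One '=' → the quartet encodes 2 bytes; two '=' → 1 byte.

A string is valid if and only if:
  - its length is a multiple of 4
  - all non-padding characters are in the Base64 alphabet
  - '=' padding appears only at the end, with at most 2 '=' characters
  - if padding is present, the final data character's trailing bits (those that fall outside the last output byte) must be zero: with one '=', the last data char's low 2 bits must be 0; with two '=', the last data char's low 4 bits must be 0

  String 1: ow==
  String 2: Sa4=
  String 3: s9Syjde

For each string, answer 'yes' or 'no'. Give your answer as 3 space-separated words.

Answer: yes yes no

Derivation:
String 1: 'ow==' → valid
String 2: 'Sa4=' → valid
String 3: 's9Syjde' → invalid (len=7 not mult of 4)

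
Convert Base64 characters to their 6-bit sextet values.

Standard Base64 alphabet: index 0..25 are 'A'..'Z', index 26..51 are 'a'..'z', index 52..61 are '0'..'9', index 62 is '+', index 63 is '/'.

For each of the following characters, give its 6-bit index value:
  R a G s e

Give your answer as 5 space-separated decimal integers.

'R': A..Z range, ord('R') − ord('A') = 17
'a': a..z range, 26 + ord('a') − ord('a') = 26
'G': A..Z range, ord('G') − ord('A') = 6
's': a..z range, 26 + ord('s') − ord('a') = 44
'e': a..z range, 26 + ord('e') − ord('a') = 30

Answer: 17 26 6 44 30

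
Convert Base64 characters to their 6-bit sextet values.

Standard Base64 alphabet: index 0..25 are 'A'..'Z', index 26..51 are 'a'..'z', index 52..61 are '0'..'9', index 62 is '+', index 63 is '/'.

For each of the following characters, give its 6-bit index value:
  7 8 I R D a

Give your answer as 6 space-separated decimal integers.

'7': 0..9 range, 52 + ord('7') − ord('0') = 59
'8': 0..9 range, 52 + ord('8') − ord('0') = 60
'I': A..Z range, ord('I') − ord('A') = 8
'R': A..Z range, ord('R') − ord('A') = 17
'D': A..Z range, ord('D') − ord('A') = 3
'a': a..z range, 26 + ord('a') − ord('a') = 26

Answer: 59 60 8 17 3 26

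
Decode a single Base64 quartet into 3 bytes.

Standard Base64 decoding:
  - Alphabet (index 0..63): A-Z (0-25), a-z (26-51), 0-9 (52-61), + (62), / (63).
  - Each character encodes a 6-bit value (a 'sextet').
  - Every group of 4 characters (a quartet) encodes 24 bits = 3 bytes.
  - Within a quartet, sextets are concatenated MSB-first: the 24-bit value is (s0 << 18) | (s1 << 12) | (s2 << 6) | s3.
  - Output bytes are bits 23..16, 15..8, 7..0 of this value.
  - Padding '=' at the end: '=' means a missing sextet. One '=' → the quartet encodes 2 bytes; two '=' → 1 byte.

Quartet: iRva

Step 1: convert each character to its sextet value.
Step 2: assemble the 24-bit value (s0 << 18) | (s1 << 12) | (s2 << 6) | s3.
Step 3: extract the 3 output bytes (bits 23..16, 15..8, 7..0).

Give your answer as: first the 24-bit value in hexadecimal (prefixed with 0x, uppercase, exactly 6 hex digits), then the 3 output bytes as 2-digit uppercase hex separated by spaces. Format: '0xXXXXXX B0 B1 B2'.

Answer: 0x891BDA 89 1B DA

Derivation:
Sextets: i=34, R=17, v=47, a=26
24-bit: (34<<18) | (17<<12) | (47<<6) | 26
      = 0x880000 | 0x011000 | 0x000BC0 | 0x00001A
      = 0x891BDA
Bytes: (v>>16)&0xFF=89, (v>>8)&0xFF=1B, v&0xFF=DA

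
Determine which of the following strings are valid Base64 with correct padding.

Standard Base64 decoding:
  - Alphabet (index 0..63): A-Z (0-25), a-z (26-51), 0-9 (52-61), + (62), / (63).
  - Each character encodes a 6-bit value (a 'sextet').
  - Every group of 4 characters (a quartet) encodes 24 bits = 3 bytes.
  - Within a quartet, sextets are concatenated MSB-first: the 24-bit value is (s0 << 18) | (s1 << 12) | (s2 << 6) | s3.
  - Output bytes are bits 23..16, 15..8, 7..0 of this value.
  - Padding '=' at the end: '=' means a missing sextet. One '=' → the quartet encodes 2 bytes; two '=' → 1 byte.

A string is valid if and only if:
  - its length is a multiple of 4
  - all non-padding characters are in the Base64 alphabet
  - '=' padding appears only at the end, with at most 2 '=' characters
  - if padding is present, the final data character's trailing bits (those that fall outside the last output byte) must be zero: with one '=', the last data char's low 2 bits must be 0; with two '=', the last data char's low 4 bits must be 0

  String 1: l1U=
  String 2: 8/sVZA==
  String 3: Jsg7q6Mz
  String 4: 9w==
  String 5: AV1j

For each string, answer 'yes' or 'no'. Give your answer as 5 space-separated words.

Answer: yes yes yes yes yes

Derivation:
String 1: 'l1U=' → valid
String 2: '8/sVZA==' → valid
String 3: 'Jsg7q6Mz' → valid
String 4: '9w==' → valid
String 5: 'AV1j' → valid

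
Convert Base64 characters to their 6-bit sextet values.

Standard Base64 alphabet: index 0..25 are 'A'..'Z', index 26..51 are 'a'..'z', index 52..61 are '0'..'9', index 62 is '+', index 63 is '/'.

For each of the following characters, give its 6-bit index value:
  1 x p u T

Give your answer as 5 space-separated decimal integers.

'1': 0..9 range, 52 + ord('1') − ord('0') = 53
'x': a..z range, 26 + ord('x') − ord('a') = 49
'p': a..z range, 26 + ord('p') − ord('a') = 41
'u': a..z range, 26 + ord('u') − ord('a') = 46
'T': A..Z range, ord('T') − ord('A') = 19

Answer: 53 49 41 46 19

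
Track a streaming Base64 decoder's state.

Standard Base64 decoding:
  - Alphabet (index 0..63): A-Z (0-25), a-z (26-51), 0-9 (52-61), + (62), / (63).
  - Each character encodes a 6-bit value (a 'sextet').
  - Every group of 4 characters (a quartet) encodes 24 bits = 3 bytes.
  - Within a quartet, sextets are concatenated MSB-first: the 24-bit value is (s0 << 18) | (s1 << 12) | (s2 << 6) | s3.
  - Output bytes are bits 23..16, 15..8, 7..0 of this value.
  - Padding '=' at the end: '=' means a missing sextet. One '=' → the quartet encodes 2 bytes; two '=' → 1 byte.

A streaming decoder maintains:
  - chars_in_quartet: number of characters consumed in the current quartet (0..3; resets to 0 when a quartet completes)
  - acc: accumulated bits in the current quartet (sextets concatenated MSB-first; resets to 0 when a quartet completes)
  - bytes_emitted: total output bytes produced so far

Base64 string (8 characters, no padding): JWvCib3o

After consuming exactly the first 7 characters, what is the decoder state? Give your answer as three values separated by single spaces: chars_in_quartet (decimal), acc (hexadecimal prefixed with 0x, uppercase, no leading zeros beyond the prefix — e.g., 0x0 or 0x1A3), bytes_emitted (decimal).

After char 0 ('J'=9): chars_in_quartet=1 acc=0x9 bytes_emitted=0
After char 1 ('W'=22): chars_in_quartet=2 acc=0x256 bytes_emitted=0
After char 2 ('v'=47): chars_in_quartet=3 acc=0x95AF bytes_emitted=0
After char 3 ('C'=2): chars_in_quartet=4 acc=0x256BC2 -> emit 25 6B C2, reset; bytes_emitted=3
After char 4 ('i'=34): chars_in_quartet=1 acc=0x22 bytes_emitted=3
After char 5 ('b'=27): chars_in_quartet=2 acc=0x89B bytes_emitted=3
After char 6 ('3'=55): chars_in_quartet=3 acc=0x226F7 bytes_emitted=3

Answer: 3 0x226F7 3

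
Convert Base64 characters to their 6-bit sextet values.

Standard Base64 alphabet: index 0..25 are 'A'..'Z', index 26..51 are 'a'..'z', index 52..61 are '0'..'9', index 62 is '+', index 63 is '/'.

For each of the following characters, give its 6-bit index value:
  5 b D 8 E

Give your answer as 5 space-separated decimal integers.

Answer: 57 27 3 60 4

Derivation:
'5': 0..9 range, 52 + ord('5') − ord('0') = 57
'b': a..z range, 26 + ord('b') − ord('a') = 27
'D': A..Z range, ord('D') − ord('A') = 3
'8': 0..9 range, 52 + ord('8') − ord('0') = 60
'E': A..Z range, ord('E') − ord('A') = 4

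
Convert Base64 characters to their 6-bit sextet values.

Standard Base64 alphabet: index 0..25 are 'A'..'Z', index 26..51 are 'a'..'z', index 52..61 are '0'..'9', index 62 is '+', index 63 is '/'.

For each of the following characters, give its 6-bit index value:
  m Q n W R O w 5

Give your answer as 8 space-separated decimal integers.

Answer: 38 16 39 22 17 14 48 57

Derivation:
'm': a..z range, 26 + ord('m') − ord('a') = 38
'Q': A..Z range, ord('Q') − ord('A') = 16
'n': a..z range, 26 + ord('n') − ord('a') = 39
'W': A..Z range, ord('W') − ord('A') = 22
'R': A..Z range, ord('R') − ord('A') = 17
'O': A..Z range, ord('O') − ord('A') = 14
'w': a..z range, 26 + ord('w') − ord('a') = 48
'5': 0..9 range, 52 + ord('5') − ord('0') = 57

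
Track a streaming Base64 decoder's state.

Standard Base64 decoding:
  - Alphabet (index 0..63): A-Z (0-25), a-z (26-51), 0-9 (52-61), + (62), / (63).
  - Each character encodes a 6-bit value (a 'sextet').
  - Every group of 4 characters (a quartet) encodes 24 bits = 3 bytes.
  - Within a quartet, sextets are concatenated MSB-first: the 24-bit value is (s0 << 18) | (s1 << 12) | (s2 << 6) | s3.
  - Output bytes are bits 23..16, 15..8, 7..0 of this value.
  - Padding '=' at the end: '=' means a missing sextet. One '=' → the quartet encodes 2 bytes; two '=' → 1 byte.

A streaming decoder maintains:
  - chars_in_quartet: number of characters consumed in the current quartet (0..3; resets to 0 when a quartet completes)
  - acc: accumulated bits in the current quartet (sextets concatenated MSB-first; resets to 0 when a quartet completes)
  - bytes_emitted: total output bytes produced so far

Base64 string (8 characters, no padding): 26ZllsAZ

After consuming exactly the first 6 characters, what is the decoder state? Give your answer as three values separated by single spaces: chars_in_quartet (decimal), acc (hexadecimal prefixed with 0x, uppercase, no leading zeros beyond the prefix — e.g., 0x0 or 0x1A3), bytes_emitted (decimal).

Answer: 2 0x96C 3

Derivation:
After char 0 ('2'=54): chars_in_quartet=1 acc=0x36 bytes_emitted=0
After char 1 ('6'=58): chars_in_quartet=2 acc=0xDBA bytes_emitted=0
After char 2 ('Z'=25): chars_in_quartet=3 acc=0x36E99 bytes_emitted=0
After char 3 ('l'=37): chars_in_quartet=4 acc=0xDBA665 -> emit DB A6 65, reset; bytes_emitted=3
After char 4 ('l'=37): chars_in_quartet=1 acc=0x25 bytes_emitted=3
After char 5 ('s'=44): chars_in_quartet=2 acc=0x96C bytes_emitted=3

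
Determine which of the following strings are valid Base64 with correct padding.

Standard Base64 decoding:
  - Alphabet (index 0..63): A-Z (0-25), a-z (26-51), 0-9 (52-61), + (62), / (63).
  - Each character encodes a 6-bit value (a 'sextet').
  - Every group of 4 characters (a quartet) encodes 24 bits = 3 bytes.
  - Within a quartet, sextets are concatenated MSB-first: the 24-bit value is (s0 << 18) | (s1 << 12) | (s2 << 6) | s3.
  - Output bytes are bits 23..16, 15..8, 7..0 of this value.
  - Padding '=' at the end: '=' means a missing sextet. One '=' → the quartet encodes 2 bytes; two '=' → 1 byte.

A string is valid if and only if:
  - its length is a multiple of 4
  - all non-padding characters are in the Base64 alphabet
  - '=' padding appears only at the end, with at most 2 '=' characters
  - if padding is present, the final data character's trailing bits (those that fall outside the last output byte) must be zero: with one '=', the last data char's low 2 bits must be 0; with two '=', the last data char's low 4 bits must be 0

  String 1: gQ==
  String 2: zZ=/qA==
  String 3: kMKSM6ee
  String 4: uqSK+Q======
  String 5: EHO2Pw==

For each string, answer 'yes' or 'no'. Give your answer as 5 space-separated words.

String 1: 'gQ==' → valid
String 2: 'zZ=/qA==' → invalid (bad char(s): ['=']; '=' in middle)
String 3: 'kMKSM6ee' → valid
String 4: 'uqSK+Q======' → invalid (6 pad chars (max 2))
String 5: 'EHO2Pw==' → valid

Answer: yes no yes no yes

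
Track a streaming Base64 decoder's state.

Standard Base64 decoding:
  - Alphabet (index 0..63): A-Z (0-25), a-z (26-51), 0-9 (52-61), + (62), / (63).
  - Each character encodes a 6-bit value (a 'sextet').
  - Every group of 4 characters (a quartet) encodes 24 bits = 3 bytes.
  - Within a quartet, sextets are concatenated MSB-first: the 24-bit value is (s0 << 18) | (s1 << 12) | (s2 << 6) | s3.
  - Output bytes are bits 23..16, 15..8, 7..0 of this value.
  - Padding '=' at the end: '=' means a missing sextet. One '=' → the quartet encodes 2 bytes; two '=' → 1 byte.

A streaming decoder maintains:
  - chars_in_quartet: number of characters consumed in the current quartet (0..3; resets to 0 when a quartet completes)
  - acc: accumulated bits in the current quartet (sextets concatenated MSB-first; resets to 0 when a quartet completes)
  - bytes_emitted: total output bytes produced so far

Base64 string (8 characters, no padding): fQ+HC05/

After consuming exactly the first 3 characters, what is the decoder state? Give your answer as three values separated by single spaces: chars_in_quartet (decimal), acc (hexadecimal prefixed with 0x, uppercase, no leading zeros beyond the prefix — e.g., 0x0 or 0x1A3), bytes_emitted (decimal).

Answer: 3 0x1F43E 0

Derivation:
After char 0 ('f'=31): chars_in_quartet=1 acc=0x1F bytes_emitted=0
After char 1 ('Q'=16): chars_in_quartet=2 acc=0x7D0 bytes_emitted=0
After char 2 ('+'=62): chars_in_quartet=3 acc=0x1F43E bytes_emitted=0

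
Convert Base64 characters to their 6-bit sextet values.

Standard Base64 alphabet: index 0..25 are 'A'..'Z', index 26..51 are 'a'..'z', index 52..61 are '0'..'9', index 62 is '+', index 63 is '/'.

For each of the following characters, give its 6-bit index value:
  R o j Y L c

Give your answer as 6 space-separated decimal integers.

Answer: 17 40 35 24 11 28

Derivation:
'R': A..Z range, ord('R') − ord('A') = 17
'o': a..z range, 26 + ord('o') − ord('a') = 40
'j': a..z range, 26 + ord('j') − ord('a') = 35
'Y': A..Z range, ord('Y') − ord('A') = 24
'L': A..Z range, ord('L') − ord('A') = 11
'c': a..z range, 26 + ord('c') − ord('a') = 28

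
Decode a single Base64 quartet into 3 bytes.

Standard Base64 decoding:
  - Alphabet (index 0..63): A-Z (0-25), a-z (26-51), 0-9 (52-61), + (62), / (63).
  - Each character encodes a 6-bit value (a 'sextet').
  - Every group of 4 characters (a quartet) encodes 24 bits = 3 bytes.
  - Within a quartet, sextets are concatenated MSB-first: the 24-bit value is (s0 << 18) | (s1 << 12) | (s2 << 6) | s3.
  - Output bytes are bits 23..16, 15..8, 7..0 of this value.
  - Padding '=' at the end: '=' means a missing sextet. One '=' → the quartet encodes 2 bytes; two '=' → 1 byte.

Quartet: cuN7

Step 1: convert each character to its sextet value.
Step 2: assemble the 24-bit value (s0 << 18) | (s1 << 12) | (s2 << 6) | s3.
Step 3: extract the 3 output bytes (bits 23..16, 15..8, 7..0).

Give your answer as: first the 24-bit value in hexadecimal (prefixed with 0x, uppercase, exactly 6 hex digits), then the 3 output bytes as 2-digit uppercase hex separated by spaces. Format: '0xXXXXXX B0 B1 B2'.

Answer: 0x72E37B 72 E3 7B

Derivation:
Sextets: c=28, u=46, N=13, 7=59
24-bit: (28<<18) | (46<<12) | (13<<6) | 59
      = 0x700000 | 0x02E000 | 0x000340 | 0x00003B
      = 0x72E37B
Bytes: (v>>16)&0xFF=72, (v>>8)&0xFF=E3, v&0xFF=7B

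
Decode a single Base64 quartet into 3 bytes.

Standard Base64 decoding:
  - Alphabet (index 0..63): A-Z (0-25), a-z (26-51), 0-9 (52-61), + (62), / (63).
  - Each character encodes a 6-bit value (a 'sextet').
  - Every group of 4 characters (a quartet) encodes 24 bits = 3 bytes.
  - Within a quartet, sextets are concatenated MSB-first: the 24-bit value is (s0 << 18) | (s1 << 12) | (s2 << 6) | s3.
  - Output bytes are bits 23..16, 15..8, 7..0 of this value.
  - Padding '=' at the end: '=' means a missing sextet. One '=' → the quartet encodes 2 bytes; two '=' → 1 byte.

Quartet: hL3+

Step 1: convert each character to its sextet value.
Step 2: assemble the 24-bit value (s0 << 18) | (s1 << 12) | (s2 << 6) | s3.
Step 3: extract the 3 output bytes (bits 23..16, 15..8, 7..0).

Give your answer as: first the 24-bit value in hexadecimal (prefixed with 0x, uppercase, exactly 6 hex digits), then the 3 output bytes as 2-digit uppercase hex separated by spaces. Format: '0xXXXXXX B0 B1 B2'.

Answer: 0x84BDFE 84 BD FE

Derivation:
Sextets: h=33, L=11, 3=55, +=62
24-bit: (33<<18) | (11<<12) | (55<<6) | 62
      = 0x840000 | 0x00B000 | 0x000DC0 | 0x00003E
      = 0x84BDFE
Bytes: (v>>16)&0xFF=84, (v>>8)&0xFF=BD, v&0xFF=FE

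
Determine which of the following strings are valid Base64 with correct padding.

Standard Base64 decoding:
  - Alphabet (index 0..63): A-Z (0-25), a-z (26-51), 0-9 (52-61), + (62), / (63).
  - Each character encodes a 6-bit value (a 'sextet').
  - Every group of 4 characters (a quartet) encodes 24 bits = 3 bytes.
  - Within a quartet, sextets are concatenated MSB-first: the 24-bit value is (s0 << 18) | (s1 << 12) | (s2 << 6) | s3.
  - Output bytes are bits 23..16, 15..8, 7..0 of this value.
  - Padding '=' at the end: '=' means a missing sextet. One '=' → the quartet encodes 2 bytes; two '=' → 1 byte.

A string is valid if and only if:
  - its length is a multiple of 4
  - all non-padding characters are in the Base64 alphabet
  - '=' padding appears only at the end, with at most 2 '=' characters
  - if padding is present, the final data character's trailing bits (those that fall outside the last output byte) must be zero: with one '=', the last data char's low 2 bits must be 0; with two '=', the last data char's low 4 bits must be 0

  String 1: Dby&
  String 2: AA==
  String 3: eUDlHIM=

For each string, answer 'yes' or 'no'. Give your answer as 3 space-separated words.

Answer: no yes yes

Derivation:
String 1: 'Dby&' → invalid (bad char(s): ['&'])
String 2: 'AA==' → valid
String 3: 'eUDlHIM=' → valid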